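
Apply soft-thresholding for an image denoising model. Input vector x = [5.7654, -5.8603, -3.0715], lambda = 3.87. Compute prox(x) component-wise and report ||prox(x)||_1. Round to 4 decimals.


Soft-thresholding with lambda = 3.87:
prox(5.7654) = sign(5.7654)*max(|5.7654| - 3.87, 0) = 1.8954
prox(-5.8603) = sign(-5.8603)*max(|-5.8603| - 3.87, 0) = -1.9903
prox(-3.0715) = sign(-3.0715)*max(|-3.0715| - 3.87, 0) = 0.0
prox(x) = [1.8954, -1.9903, 0.0]
||prox(x)||_1 = 1.8954 + 1.9903 + 0.0 = 3.8857


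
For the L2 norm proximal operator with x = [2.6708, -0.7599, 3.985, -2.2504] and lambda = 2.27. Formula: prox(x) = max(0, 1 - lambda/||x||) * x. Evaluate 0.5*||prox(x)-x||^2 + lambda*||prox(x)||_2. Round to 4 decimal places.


Step 1: Compute ||x||.
||x|| = 5.3531
Step 2: Compute scaling factor.
scale = max(0, 1 - 2.27/5.3531) = 0.5759
Step 3: prox(x) = [1.5382, -0.4377, 2.2951, -1.2961]
||prox(x)|| = 3.0831
Step 4: Proximal objective.
0.5*||prox-x||^2 = 2.5765
lambda*||prox|| = 6.9986
Total = 9.575


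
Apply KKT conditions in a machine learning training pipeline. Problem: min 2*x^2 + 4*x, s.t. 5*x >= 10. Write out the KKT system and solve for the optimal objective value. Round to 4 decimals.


Step 1: Try lambda = 0 (constraint inactive).
x_unc = -4/(2*2) = -1.0
Check: 5*-1.0 = -5.0 < 10 -- violated!
Step 2: Constraint must be active: 5*x = 10
x* = 10/5 = 2.0
lambda = (2*2*2.0 + 4)/5 = 2.4
Step 3: Compute optimal value.
f(x*) = 2*2.0^2 + 4*2.0 = 16.0


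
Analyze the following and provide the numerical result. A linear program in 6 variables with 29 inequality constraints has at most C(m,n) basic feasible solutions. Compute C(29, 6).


Each vertex corresponds to some choice of n active constraints out of m, so the number of vertices is at most C(m, n) = m! / (n!(m-n)!).
m = 29, n = 6
Numerator: 29 * 28 * 27 * 26 * 25 * 24
Denominator: 6! = 720
C(29, 6) = 475020


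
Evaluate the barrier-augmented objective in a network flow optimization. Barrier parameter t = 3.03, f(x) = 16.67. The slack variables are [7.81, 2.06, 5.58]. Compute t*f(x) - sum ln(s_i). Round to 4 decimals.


Step 1: Compute log-barrier.
ln values: [2.0554, 0.7227, 1.7192]
phi = -(2.0554 + 0.7227 + 1.7192) = -4.4973
Step 2: Compute augmented objective.
t*f(x) = 3.03*16.67 = 50.5101
Total = 50.5101 - 4.4973 = 46.0128


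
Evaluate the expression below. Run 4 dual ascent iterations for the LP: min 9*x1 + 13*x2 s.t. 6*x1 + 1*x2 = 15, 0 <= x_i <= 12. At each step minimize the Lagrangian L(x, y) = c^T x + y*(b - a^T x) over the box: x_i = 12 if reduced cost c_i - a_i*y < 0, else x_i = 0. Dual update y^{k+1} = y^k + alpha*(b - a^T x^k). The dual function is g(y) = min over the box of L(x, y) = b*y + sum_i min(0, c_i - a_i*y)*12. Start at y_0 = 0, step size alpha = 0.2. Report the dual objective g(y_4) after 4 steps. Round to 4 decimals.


Dual ascent for LP: min 9*x1 + 13*x2, 6*x1 + 1*x2 = 15, 0 <= x_i <= 12
Step 1: y^k = 0.0, reduced costs: (9.0, 13.0)
  x^k = (0.0, 0.0), subgradient = b - a^T x = 15.0
  y^{k+1} = 0.0 + 0.2*15.0 = 3.0
Step 2: y^k = 3.0, reduced costs: (-9.0, 10.0)
  x^k = (12.0, 0.0), subgradient = b - a^T x = -57.0
  y^{k+1} = 3.0 + 0.2*-57.0 = -8.4
Step 3: y^k = -8.4, reduced costs: (59.4, 21.4)
  x^k = (0.0, 0.0), subgradient = b - a^T x = 15.0
  y^{k+1} = -8.4 + 0.2*15.0 = -5.4
Step 4: y^k = -5.4, reduced costs: (41.4, 18.4)
  x^k = (0.0, 0.0), subgradient = b - a^T x = 15.0
  y^{k+1} = -5.4 + 0.2*15.0 = -2.4
Dual objective at y_4 = -2.4: reduced costs (23.4, 15.4), box minimizer x = (0.0, 0.0)
g(y_4) = b*y + (c1 - a1*y)*x1 + (c2 - a2*y)*x2 = 15*(-2.4) + 23.4*0.0 + 15.4*0.0 = -36.0 + 0.0 + 0.0 = -36.0


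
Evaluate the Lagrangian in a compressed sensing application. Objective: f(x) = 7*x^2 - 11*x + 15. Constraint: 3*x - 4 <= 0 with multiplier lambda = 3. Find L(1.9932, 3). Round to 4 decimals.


Step 1: Evaluate f(x).
f(1.9932) = 7*1.9932^2 - 11*1.9932 + 15 = 20.8847
Step 2: Evaluate g(x).
g(1.9932) = 3*1.9932 - 4 = 1.9796
Step 3: Compute Lagrangian.
L = 20.8847 + 3*1.9796 = 26.8235


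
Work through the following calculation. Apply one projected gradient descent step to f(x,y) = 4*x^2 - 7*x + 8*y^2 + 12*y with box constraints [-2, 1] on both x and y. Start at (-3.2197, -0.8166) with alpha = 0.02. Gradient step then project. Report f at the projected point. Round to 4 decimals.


Step 1: Compute gradient at (-3.2197, -0.8166).
grad_x = 2*4*-3.2197 - 7 = -32.7576
grad_y = 2*8*-0.8166 + 12 = -1.0656
Step 2: Gradient step.
x_raw = -3.2197 - 0.02*-32.7576 = -2.5645
y_raw = -0.8166 - 0.02*-1.0656 = -0.7953
Step 3: Project onto [-2, 1].
x_proj = clip(-2.5645) = -2.0
y_proj = clip(-0.7953) = -0.7953
Step 4: Evaluate f.
f(-2.0, -0.7953) = 25.5164


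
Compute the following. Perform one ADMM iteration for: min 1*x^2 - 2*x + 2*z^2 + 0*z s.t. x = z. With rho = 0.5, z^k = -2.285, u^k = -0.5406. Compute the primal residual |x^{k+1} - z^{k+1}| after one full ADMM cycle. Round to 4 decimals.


ADMM iteration with rho = 0.5, z^k = -2.285, u^k = -0.5406
Step 1: x-update.
Minimize 1*x^2 - 2*x + (0.5/2)*(x + 2.285 - 0.5406)^2
FOC: (2*1 + 0.5)*x = 2 + 0.5*(-2.285 + 0.5406)
x^{k+1} = 0.4511
Step 2: z-update.
Minimize 2*z^2 + 0*z + (0.5/2)*(0.4511 - z - 0.5406)^2
FOC: (2*2 + 0.5)*z = 0 + 0.5*(0.4511 - 0.5406)
z^{k+1} = -0.0099
Step 3: u-update.
u^{k+1} = -0.5406 + 0.4511 + 0.0099 = -0.0795
Step 4: Primal residual = |0.4511 + 0.0099| = 0.4611


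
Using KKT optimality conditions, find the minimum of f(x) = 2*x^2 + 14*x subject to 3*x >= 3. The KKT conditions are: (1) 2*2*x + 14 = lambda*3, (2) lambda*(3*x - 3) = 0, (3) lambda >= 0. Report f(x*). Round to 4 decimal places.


Step 1: Try lambda = 0 (constraint inactive).
x_unc = -14/(2*2) = -3.5
Check: 3*-3.5 = -10.5 < 3 -- violated!
Step 2: Constraint must be active: 3*x = 3
x* = 3/3 = 1.0
lambda = (2*2*1.0 + 14)/3 = 6.0
Step 3: Compute optimal value.
f(x*) = 2*1.0^2 + 14*1.0 = 16.0


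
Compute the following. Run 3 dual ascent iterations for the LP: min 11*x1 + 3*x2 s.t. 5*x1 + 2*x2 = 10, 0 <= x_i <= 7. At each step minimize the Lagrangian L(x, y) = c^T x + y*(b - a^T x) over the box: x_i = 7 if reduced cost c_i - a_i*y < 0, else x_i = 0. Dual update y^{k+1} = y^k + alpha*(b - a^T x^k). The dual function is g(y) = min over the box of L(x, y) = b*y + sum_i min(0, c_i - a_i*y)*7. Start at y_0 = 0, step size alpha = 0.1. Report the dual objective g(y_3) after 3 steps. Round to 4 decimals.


Dual ascent for LP: min 11*x1 + 3*x2, 5*x1 + 2*x2 = 10, 0 <= x_i <= 7
Step 1: y^k = 0.0, reduced costs: (11.0, 3.0)
  x^k = (0.0, 0.0), subgradient = b - a^T x = 10.0
  y^{k+1} = 0.0 + 0.1*10.0 = 1.0
Step 2: y^k = 1.0, reduced costs: (6.0, 1.0)
  x^k = (0.0, 0.0), subgradient = b - a^T x = 10.0
  y^{k+1} = 1.0 + 0.1*10.0 = 2.0
Step 3: y^k = 2.0, reduced costs: (1.0, -1.0)
  x^k = (0.0, 7.0), subgradient = b - a^T x = -4.0
  y^{k+1} = 2.0 + 0.1*-4.0 = 1.6
Dual objective at y_3 = 1.6: reduced costs (3.0, -0.2), box minimizer x = (0.0, 7.0)
g(y_3) = b*y + (c1 - a1*y)*x1 + (c2 - a2*y)*x2 = 10*1.6 + 3.0*0.0 + (-0.2)*7.0 = 16.0 + 0.0 - 1.4 = 14.6


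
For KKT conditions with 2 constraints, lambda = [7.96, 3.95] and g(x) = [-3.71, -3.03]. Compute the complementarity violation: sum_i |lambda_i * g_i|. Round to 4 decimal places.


KKT complementary slackness check:
lambda_1 * g_1 = 7.96 * -3.71 = -29.5316
lambda_2 * g_2 = 3.95 * -3.03 = -11.9685
Total violation = 29.5316 + 11.9685 = 41.5001


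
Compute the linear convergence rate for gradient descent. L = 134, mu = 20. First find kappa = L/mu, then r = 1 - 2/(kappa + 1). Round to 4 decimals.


Step 1: Compute the condition number.
kappa = L/mu = 134/20 = 6.7
Step 2: Compute the convergence rate.
r = 1 - 2/(kappa + 1) = 1 - 2*mu/(L + mu) = (L - mu)/(L + mu) = 114/154 = 0.7403


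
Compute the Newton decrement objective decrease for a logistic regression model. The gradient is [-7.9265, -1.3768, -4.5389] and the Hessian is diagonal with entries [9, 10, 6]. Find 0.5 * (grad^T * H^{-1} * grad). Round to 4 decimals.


Step 1: H is diagonal, so H^(-1) * g = [-0.8807, -0.1377, -0.7565].
Step 2: g^T H^(-1) g = sum_i g_i^2 / H_ii
  = (-7.9265)^2/9 + (-1.3768)^2/10 + (-4.5389)^2/6
  = 6.981 + 0.1896 + 3.4336 = 10.6042
Step 3: Objective decrease = 0.5 * g^T H^(-1) g = 5.3021


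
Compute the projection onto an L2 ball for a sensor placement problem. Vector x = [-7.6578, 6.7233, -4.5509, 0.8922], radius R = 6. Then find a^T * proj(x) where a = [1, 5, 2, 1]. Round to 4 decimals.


Step 1: Compute ||x|| (intermediates to 6 decimals).
||x|| = sqrt((-7.6578)^2 + 6.7233^2 + (-4.5509)^2 + 0.8922^2) = 11.196043
Step 2: Project.
Since ||x|| > R, scale = R/||x|| = 6/11.196043 = 0.535904, proj(x) = scale * x
proj(x) = [-4.103846, 3.603043, -2.438846, 0.478134]
Step 3: Dot product.
a^T * proj(x) = 1*(-4.103846) + 5*3.603043 + 2*(-2.438846) + 1*0.478134 = 9.5118


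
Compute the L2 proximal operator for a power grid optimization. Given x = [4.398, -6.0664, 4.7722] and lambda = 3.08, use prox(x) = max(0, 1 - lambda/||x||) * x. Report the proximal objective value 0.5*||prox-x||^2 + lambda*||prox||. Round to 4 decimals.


Step 1: Compute ||x||.
||x|| = 8.8836
Step 2: Compute scaling factor.
scale = max(0, 1 - 3.08/8.8836) = 0.6533
Step 3: prox(x) = [2.8732, -3.9631, 3.1176]
||prox(x)|| = 5.8036
Step 4: Proximal objective.
0.5*||prox-x||^2 = 4.7432
lambda*||prox|| = 17.8751
Total = 22.6181


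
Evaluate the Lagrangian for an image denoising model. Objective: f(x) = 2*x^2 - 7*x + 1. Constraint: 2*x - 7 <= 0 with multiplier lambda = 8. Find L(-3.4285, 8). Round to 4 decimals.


Step 1: Evaluate f(x).
f(-3.4285) = 2*(-3.4285)^2 - 7*(-3.4285) + 1 = 48.5087
Step 2: Evaluate g(x).
g(-3.4285) = 2*-3.4285 - 7 = -13.857
Step 3: Compute Lagrangian.
L = 48.5087 + 8*-13.857 = -62.3473


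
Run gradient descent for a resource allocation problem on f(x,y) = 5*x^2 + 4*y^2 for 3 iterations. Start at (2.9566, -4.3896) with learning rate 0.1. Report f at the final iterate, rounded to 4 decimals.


Gradient descent on f(x,y) = 5*x^2 + 4*y^2.
Starting point: (2.9566, -4.3896), alpha = 0.1
Step 1: grad_x = 2*5*2.9566 = 29.566, grad_y = 2*4*-4.3896 = -35.1168
  x_1 = 2.9566 - 0.1*29.566 = 0.0
  y_1 = -4.3896 - 0.1*-35.1168 = -0.8779
Step 2: grad_x = 2*5*0.0 = 0.0, grad_y = 2*4*-0.8779 = -7.0234
  x_2 = 0.0 - 0.1*0.0 = 0.0
  y_2 = -0.8779 - 0.1*-7.0234 = -0.1756
Step 3: grad_x = 2*5*0.0 = 0.0, grad_y = 2*4*-0.1756 = -1.4047
  x_3 = 0.0 - 0.1*0.0 = 0.0
  y_3 = -0.1756 - 0.1*-1.4047 = -0.0351
f(0.0, -0.0351) = 5*0.0^2 + 4*(-0.0351)^2 = 0.0049


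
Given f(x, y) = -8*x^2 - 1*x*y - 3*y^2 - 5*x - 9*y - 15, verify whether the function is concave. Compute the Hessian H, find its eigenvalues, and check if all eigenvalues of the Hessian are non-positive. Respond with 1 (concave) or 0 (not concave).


The Hessian of f(x,y) = -8*x^2 - 1*x*y - 3*y^2 - 5*x - 9*y - 15 is:
H = [[-16, -1], [-1, -6]]
Trace = -16 - 6 = -22
Determinant = -16*-6 - (-1)^2 = 95
Discriminant = (-22)^2 - 4*95 = 104.0
Eigenvalues: lambda_1 = -16.099, lambda_2 = -5.901
The function is concave.

1


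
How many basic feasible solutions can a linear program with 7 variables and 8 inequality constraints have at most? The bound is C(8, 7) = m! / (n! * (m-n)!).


Each vertex corresponds to some choice of n active constraints out of m, so the number of vertices is at most C(m, n) = m! / (n!(m-n)!).
m = 8, n = 7
Numerator: 8 * 7 * 6 * 5 * 4 * 3 * 2
Denominator: 7! = 5040
C(8, 7) = 8


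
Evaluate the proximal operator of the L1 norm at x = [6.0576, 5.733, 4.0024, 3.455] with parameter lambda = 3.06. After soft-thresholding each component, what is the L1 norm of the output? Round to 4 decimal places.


Soft-thresholding with lambda = 3.06:
prox(6.0576) = sign(6.0576)*max(|6.0576| - 3.06, 0) = 2.9976
prox(5.733) = sign(5.733)*max(|5.733| - 3.06, 0) = 2.673
prox(4.0024) = sign(4.0024)*max(|4.0024| - 3.06, 0) = 0.9424
prox(3.455) = sign(3.455)*max(|3.455| - 3.06, 0) = 0.395
prox(x) = [2.9976, 2.673, 0.9424, 0.395]
||prox(x)||_1 = 2.9976 + 2.673 + 0.9424 + 0.395 = 7.008


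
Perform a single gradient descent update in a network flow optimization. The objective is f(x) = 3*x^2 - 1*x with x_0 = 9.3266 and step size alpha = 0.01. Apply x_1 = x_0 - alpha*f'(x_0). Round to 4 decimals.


We compute the gradient at x_0 and apply the update.
f'(x) = 6*x - 1
f'(9.3266) = 6*9.3266 - 1 = 54.9596
x_1 = 9.3266 - 0.01*54.9596 = 8.777


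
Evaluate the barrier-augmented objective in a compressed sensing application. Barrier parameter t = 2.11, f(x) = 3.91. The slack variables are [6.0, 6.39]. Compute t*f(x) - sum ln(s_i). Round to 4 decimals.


Step 1: Compute log-barrier.
ln values: [1.7918, 1.8547]
phi = -(1.7918 + 1.8547) = -3.6465
Step 2: Compute augmented objective.
t*f(x) = 2.11*3.91 = 8.2501
Total = 8.2501 - 3.6465 = 4.6036


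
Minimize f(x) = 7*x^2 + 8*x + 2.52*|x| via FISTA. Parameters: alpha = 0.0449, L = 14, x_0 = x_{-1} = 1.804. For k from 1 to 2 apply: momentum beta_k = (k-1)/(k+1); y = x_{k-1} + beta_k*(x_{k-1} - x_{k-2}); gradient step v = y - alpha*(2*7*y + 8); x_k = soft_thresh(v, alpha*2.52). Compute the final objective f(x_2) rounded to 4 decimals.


FISTA on f(x) = 7*x^2 + 8*x + 2.52*|x|
L = 14, alpha = 0.0449
Iteration 1: beta = 0.0, y = 1.804 + 0.0*(1.804 - 1.804) = 1.804
  grad(y) = 33.256, v = y - alpha*grad = 0.3108
  prox(v) = soft_thresh(0.3108, 0.1131) = 0.1977
Iteration 2: beta = 0.3333, y = 0.1977 + 0.3333*(0.1977 - 1.804) = -0.3378
  grad(y) = 3.2709, v = y - alpha*grad = -0.4847
  prox(v) = soft_thresh(-0.4847, 0.1131) = -0.3715
f(x_2) = 7*(-0.3715)^2 + 8*(-0.3715) + 2.52*|-0.3715| = -1.0697


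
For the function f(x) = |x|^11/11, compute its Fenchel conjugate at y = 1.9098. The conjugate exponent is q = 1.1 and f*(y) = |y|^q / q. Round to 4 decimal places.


The conjugate exponent q satisfies 1/p + 1/q = 1.
p = 11, so q = 11/(11 - 1) = 1.1
|y|^q = 1.9098^1.1 = 2.0374
f*(1.9098) = 2.0374 / 1.1 = 1.8522


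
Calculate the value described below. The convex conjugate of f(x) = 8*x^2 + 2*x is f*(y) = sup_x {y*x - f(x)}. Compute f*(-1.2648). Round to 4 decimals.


f*(y) = sup_x {y*x - a*x^2 - b*x} = sup_x {(y-b)*x - a*x^2}
FOC: (y - b) - 2a*x = 0 => x* = (y - b)/(2a)
x* = (-1.2648 - 2)/(2*8) = -0.2041
f*(-1.2648) = (y-b)^2/(4a) = (-1.2648 - 2)^2/(4*8)
= 10.6589/32 = 0.3331


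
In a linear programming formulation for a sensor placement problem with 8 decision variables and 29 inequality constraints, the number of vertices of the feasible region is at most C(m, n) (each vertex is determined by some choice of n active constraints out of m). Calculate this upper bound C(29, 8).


Each vertex corresponds to some choice of n active constraints out of m, so the number of vertices is at most C(m, n) = m! / (n!(m-n)!).
m = 29, n = 8
Numerator: 29 * 28 * 27 * 26 * 25 * 24 * 23 * 22
Denominator: 8! = 40320
C(29, 8) = 4292145


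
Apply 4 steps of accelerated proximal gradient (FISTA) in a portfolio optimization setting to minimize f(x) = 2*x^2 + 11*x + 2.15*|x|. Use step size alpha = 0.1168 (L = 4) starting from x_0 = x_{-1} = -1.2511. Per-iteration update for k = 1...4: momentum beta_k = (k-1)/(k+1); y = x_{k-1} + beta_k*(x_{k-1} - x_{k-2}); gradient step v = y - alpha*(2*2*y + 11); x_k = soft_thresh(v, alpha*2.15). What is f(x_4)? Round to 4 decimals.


FISTA on f(x) = 2*x^2 + 11*x + 2.15*|x|
L = 4, alpha = 0.1168
Iteration 1: beta = 0.0, y = -1.2511 + 0.0*(-1.2511 + 1.2511) = -1.2511
  grad(y) = 5.9956, v = y - alpha*grad = -1.9514
  prox(v) = soft_thresh(-1.9514, 0.2511) = -1.7003
Iteration 2: beta = 0.3333, y = -1.7003 + 0.3333*(-1.7003 + 1.2511) = -1.85
  grad(y) = 3.6, v = y - alpha*grad = -2.2705
  prox(v) = soft_thresh(-2.2705, 0.2511) = -2.0194
Iteration 3: beta = 0.5, y = -2.0194 + 0.5*(-2.0194 + 1.7003) = -2.1789
  grad(y) = 2.2844, v = y - alpha*grad = -2.4457
  prox(v) = soft_thresh(-2.4457, 0.2511) = -2.1946
Iteration 4: beta = 0.6, y = -2.1946 + 0.6*(-2.1946 + 2.0194) = -2.2997
  grad(y) = 1.801, v = y - alpha*grad = -2.5101
  prox(v) = soft_thresh(-2.5101, 0.2511) = -2.259
f(x_4) = 2*(-2.259)^2 + 11*(-2.259) + 2.15*|-2.259| = -9.786


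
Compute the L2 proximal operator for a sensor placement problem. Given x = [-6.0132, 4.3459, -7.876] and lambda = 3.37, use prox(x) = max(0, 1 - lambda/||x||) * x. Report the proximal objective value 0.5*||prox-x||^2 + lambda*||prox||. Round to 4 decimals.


Step 1: Compute ||x||.
||x|| = 10.8202
Step 2: Compute scaling factor.
scale = max(0, 1 - 3.37/10.8202) = 0.6885
Step 3: prox(x) = [-4.1404, 2.9924, -5.423]
||prox(x)|| = 7.4502
Step 4: Proximal objective.
0.5*||prox-x||^2 = 5.6785
lambda*||prox|| = 25.1072
Total = 30.7856


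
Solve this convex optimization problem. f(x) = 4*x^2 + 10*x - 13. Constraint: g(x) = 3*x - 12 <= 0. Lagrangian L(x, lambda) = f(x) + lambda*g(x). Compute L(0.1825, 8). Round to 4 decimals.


Step 1: Evaluate f(x).
f(0.1825) = 4*0.1825^2 + 10*0.1825 - 13 = -11.0418
Step 2: Evaluate g(x).
g(0.1825) = 3*0.1825 - 12 = -11.4525
Step 3: Compute Lagrangian.
L = -11.0418 + 8*-11.4525 = -102.6618


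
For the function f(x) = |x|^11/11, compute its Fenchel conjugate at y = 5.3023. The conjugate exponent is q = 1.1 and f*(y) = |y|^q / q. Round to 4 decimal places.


The conjugate exponent q satisfies 1/p + 1/q = 1.
p = 11, so q = 11/(11 - 1) = 1.1
|y|^q = 5.3023^1.1 = 6.2649
f*(5.3023) = 6.2649 / 1.1 = 5.6953


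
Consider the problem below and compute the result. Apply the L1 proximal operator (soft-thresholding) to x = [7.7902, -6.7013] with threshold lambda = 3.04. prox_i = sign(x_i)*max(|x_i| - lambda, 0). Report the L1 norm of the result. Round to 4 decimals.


Soft-thresholding with lambda = 3.04:
prox(7.7902) = sign(7.7902)*max(|7.7902| - 3.04, 0) = 4.7502
prox(-6.7013) = sign(-6.7013)*max(|-6.7013| - 3.04, 0) = -3.6613
prox(x) = [4.7502, -3.6613]
||prox(x)||_1 = 4.7502 + 3.6613 = 8.4115


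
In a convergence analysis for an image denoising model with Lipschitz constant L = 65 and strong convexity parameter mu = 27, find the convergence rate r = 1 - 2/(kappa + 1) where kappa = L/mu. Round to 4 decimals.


Step 1: Compute the condition number.
kappa = L/mu = 65/27 = 2.4074
Step 2: Compute the convergence rate.
r = 1 - 2/(kappa + 1) = 1 - 2*mu/(L + mu) = (L - mu)/(L + mu) = 38/92 = 0.413


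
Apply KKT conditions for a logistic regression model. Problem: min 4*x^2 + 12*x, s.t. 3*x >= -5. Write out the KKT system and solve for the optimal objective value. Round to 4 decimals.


Step 1: Try lambda = 0 (constraint inactive).
Stationarity: 2*4*x + 12 = 0
x* = -12/(2*4) = -1.5
Check constraint: 3*-1.5 = -4.5 >= -5 -- satisfied.
Step 2: Compute optimal value.
f(x*) = 4*(-1.5)^2 + 12*(-1.5) = -9.0


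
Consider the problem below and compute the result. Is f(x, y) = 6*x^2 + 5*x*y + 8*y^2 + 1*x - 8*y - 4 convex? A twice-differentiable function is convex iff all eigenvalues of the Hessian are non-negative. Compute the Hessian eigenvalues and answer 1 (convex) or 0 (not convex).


The Hessian of f(x,y) = 6*x^2 + 5*x*y + 8*y^2 + 1*x - 8*y - 4 is:
H = [[12, 5], [5, 16]]
Trace = 12 + 16 = 28
Determinant = 12*16 - (5)^2 = 167
Discriminant = (28)^2 - 4*167 = 116.0
Eigenvalues: lambda_1 = 8.6148, lambda_2 = 19.3852
The function is convex.

1


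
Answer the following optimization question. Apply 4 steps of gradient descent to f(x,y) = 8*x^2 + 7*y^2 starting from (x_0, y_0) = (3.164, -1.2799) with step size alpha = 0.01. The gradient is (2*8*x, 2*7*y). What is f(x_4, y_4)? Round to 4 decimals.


Gradient descent on f(x,y) = 8*x^2 + 7*y^2.
Starting point: (3.164, -1.2799), alpha = 0.01
Step 1: grad_x = 2*8*3.164 = 50.624, grad_y = 2*7*-1.2799 = -17.9186
  x_1 = 3.164 - 0.01*50.624 = 2.6578
  y_1 = -1.2799 - 0.01*-17.9186 = -1.1007
Step 2: grad_x = 2*8*2.6578 = 42.5242, grad_y = 2*7*-1.1007 = -15.41
  x_2 = 2.6578 - 0.01*42.5242 = 2.2325
  y_2 = -1.1007 - 0.01*-15.41 = -0.9466
Step 3: grad_x = 2*8*2.2325 = 35.7203, grad_y = 2*7*-0.9466 = -13.2526
  x_3 = 2.2325 - 0.01*35.7203 = 1.8753
  y_3 = -0.9466 - 0.01*-13.2526 = -0.8141
Step 4: grad_x = 2*8*1.8753 = 30.005, grad_y = 2*7*-0.8141 = -11.3972
  x_4 = 1.8753 - 0.01*30.005 = 1.5753
  y_4 = -0.8141 - 0.01*-11.3972 = -0.7001
f(1.5753, -0.7001) = 8*1.5753^2 + 7*(-0.7001)^2 = 23.2828


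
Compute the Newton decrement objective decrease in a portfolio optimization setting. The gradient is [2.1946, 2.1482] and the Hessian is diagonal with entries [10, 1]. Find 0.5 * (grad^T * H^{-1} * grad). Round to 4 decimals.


Step 1: H is diagonal, so H^(-1) * g = [0.2195, 2.1482].
Step 2: g^T H^(-1) g = sum_i g_i^2 / H_ii
  = (2.1946)^2/10 + (2.1482)^2/1
  = 0.4816 + 4.6148 = 5.0964
Step 3: Objective decrease = 0.5 * g^T H^(-1) g = 2.5482


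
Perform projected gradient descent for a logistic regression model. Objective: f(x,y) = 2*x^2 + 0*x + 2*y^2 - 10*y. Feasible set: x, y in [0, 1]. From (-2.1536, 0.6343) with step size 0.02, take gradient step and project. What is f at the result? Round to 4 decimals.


Step 1: Compute gradient at (-2.1536, 0.6343).
grad_x = 2*2*-2.1536 + 0 = -8.6144
grad_y = 2*2*0.6343 - 10 = -7.4628
Step 2: Gradient step.
x_raw = -2.1536 - 0.02*-8.6144 = -1.9813
y_raw = 0.6343 - 0.02*-7.4628 = 0.7836
Step 3: Project onto [0, 1].
x_proj = clip(-1.9813) = 0.0
y_proj = clip(0.7836) = 0.7836
Step 4: Evaluate f.
f(0.0, 0.7836) = -6.6076


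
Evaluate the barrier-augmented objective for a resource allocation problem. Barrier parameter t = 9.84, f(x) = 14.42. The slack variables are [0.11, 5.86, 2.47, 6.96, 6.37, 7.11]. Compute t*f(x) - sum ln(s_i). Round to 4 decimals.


Step 1: Compute log-barrier.
ln values: [-2.2073, 1.7681, 0.9042, 1.9402, 1.8516, 1.9615]
phi = -(-2.2073 + 1.7681 + 0.9042 + 1.9402 + 1.8516 + 1.9615) = -6.2184
Step 2: Compute augmented objective.
t*f(x) = 9.84*14.42 = 141.8928
Total = 141.8928 - 6.2184 = 135.6744


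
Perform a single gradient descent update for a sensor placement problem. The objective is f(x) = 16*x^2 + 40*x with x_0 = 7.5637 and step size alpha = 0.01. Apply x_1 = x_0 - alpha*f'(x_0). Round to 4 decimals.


We compute the gradient at x_0 and apply the update.
f'(x) = 32*x + 40
f'(7.5637) = 32*7.5637 + 40 = 282.0384
x_1 = 7.5637 - 0.01*282.0384 = 4.7433


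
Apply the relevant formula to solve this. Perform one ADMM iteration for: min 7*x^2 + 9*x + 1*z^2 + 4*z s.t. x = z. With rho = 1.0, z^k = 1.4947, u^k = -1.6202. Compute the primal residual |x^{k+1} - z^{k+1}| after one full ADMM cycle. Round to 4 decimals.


ADMM iteration with rho = 1.0, z^k = 1.4947, u^k = -1.6202
Step 1: x-update.
Minimize 7*x^2 + 9*x + (1.0/2)*(x - 1.4947 - 1.6202)^2
FOC: (2*7 + 1.0)*x = -9 + 1.0*(1.4947 + 1.6202)
x^{k+1} = -0.3923
Step 2: z-update.
Minimize 1*z^2 + 4*z + (1.0/2)*(-0.3923 - z - 1.6202)^2
FOC: (2*1 + 1.0)*z = -4 + 1.0*(-0.3923 - 1.6202)
z^{k+1} = -2.0042
Step 3: u-update.
u^{k+1} = -1.6202 - 0.3923 + 2.0042 = -0.0084
Step 4: Primal residual = |-0.3923 + 2.0042| = 1.6118


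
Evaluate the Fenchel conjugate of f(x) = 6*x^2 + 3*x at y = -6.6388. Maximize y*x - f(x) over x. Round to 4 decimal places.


f*(y) = sup_x {y*x - a*x^2 - b*x} = sup_x {(y-b)*x - a*x^2}
FOC: (y - b) - 2a*x = 0 => x* = (y - b)/(2a)
x* = (-6.6388 - 3)/(2*6) = -0.8032
f*(-6.6388) = (y-b)^2/(4a) = (-6.6388 - 3)^2/(4*6)
= 92.9065/24 = 3.8711


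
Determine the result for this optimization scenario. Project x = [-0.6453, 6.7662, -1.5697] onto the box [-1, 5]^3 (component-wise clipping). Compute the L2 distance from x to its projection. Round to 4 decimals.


Project each component onto [-1, 5].
clip(-0.6453) = -0.6453, clip(6.7662) = 5.0, clip(-1.5697) = -1.0
Projection = [-0.6453, 5.0, -1.0]
Squared diffs: [0.0, 3.1195, 0.3246]
Distance = sqrt(3.4441) = 1.8558


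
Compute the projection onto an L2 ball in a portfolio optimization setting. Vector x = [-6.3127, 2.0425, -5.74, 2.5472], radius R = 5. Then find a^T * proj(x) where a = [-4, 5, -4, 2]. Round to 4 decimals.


Step 1: Compute ||x|| (intermediates to 6 decimals).
||x|| = sqrt((-6.3127)^2 + 2.0425^2 + (-5.74)^2 + 2.5472^2) = 9.135525
Step 2: Project.
Since ||x|| > R, scale = R/||x|| = 5/9.135525 = 0.547314, proj(x) = scale * x
proj(x) = [-3.455029, 1.117889, -3.141582, 1.394118]
Step 3: Dot product.
a^T * proj(x) = -4*(-3.455029) + 5*1.117889 - 4*(-3.141582) + 2*1.394118 = 34.7641


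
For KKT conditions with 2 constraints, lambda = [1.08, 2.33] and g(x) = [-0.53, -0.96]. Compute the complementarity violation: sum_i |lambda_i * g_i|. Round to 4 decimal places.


KKT complementary slackness check:
lambda_1 * g_1 = 1.08 * -0.53 = -0.5724
lambda_2 * g_2 = 2.33 * -0.96 = -2.2368
Total violation = 0.5724 + 2.2368 = 2.8092


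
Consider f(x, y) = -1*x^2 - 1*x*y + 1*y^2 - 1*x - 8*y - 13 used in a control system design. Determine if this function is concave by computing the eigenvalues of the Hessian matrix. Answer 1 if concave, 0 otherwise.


The Hessian of f(x,y) = -1*x^2 - 1*x*y + 1*y^2 - 1*x - 8*y - 13 is:
H = [[-2, -1], [-1, 2]]
Trace = -2 + 2 = 0
Determinant = -2*2 - (-1)^2 = -5
Discriminant = (0)^2 - 4*-5 = 20.0
Eigenvalues: lambda_1 = -2.2361, lambda_2 = 2.2361
The function is not concave.

0


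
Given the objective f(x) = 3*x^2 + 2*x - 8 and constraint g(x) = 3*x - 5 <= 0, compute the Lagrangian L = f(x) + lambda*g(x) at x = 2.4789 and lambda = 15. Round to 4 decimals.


Step 1: Evaluate f(x).
f(2.4789) = 3*2.4789^2 + 2*2.4789 - 8 = 15.3926
Step 2: Evaluate g(x).
g(2.4789) = 3*2.4789 - 5 = 2.4367
Step 3: Compute Lagrangian.
L = 15.3926 + 15*2.4367 = 51.9431


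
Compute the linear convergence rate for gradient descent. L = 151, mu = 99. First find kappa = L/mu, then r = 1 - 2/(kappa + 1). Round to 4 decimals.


Step 1: Compute the condition number.
kappa = L/mu = 151/99 = 1.5253
Step 2: Compute the convergence rate.
r = 1 - 2/(kappa + 1) = 1 - 2*mu/(L + mu) = (L - mu)/(L + mu) = 52/250 = 0.208


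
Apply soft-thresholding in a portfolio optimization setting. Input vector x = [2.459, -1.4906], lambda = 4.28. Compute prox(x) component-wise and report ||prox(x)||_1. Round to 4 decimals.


Soft-thresholding with lambda = 4.28:
prox(2.459) = sign(2.459)*max(|2.459| - 4.28, 0) = 0.0
prox(-1.4906) = sign(-1.4906)*max(|-1.4906| - 4.28, 0) = 0.0
prox(x) = [0.0, 0.0]
||prox(x)||_1 = 0.0 + 0.0 = 0.0


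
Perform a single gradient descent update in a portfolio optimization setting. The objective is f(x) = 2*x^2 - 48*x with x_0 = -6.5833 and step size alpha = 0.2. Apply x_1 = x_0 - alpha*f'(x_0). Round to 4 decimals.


We compute the gradient at x_0 and apply the update.
f'(x) = 4*x - 48
f'(-6.5833) = 4*-6.5833 - 48 = -74.3332
x_1 = -6.5833 - 0.2*-74.3332 = 8.2833


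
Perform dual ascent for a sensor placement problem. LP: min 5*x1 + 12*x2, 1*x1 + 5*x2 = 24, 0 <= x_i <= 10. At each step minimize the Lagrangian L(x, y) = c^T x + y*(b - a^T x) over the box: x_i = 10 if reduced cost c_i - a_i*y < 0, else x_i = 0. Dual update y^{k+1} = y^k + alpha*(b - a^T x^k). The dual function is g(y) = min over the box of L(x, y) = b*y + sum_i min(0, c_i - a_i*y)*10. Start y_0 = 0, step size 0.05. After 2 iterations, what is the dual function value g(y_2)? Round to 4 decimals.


Dual ascent for LP: min 5*x1 + 12*x2, 1*x1 + 5*x2 = 24, 0 <= x_i <= 10
Step 1: y^k = 0.0, reduced costs: (5.0, 12.0)
  x^k = (0.0, 0.0), subgradient = b - a^T x = 24.0
  y^{k+1} = 0.0 + 0.05*24.0 = 1.2
Step 2: y^k = 1.2, reduced costs: (3.8, 6.0)
  x^k = (0.0, 0.0), subgradient = b - a^T x = 24.0
  y^{k+1} = 1.2 + 0.05*24.0 = 2.4
Dual objective at y_2 = 2.4: reduced costs (2.6, 0.0), box minimizer x = (0.0, 0.0)
g(y_2) = b*y + (c1 - a1*y)*x1 + (c2 - a2*y)*x2 = 24*2.4 + 2.6*0.0 + 0.0*0.0 = 57.6 + 0.0 + 0.0 = 57.6


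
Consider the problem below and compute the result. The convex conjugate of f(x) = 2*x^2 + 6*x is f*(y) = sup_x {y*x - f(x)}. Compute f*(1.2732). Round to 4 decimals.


f*(y) = sup_x {y*x - a*x^2 - b*x} = sup_x {(y-b)*x - a*x^2}
FOC: (y - b) - 2a*x = 0 => x* = (y - b)/(2a)
x* = (1.2732 - 6)/(2*2) = -1.1817
f*(1.2732) = (y-b)^2/(4a) = (1.2732 - 6)^2/(4*2)
= 22.3426/8 = 2.7928


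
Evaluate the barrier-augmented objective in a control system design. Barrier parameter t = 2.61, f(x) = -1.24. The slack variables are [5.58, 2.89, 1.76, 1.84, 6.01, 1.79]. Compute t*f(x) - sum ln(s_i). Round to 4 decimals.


Step 1: Compute log-barrier.
ln values: [1.7192, 1.0613, 0.5653, 0.6098, 1.7934, 0.5822]
phi = -(1.7192 + 1.0613 + 0.5653 + 0.6098 + 1.7934 + 0.5822) = -6.3312
Step 2: Compute augmented objective.
t*f(x) = 2.61*-1.24 = -3.2364
Total = -3.2364 - 6.3312 = -9.5676


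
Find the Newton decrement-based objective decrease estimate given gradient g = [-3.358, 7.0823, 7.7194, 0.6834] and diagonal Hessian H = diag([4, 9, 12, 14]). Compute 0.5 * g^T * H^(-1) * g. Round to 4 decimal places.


Step 1: H is diagonal, so H^(-1) * g = [-0.8395, 0.7869, 0.6433, 0.0488].
Step 2: g^T H^(-1) g = sum_i g_i^2 / H_ii
  = (-3.358)^2/4 + (7.0823)^2/9 + (7.7194)^2/12 + (0.6834)^2/14
  = 2.819 + 5.5732 + 4.9658 + 0.0334 = 13.3914
Step 3: Objective decrease = 0.5 * g^T H^(-1) g = 6.6957


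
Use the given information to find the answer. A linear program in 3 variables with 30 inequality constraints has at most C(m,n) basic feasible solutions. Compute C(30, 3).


Each vertex corresponds to some choice of n active constraints out of m, so the number of vertices is at most C(m, n) = m! / (n!(m-n)!).
m = 30, n = 3
Numerator: 30 * 29 * 28
Denominator: 3! = 6
C(30, 3) = 4060


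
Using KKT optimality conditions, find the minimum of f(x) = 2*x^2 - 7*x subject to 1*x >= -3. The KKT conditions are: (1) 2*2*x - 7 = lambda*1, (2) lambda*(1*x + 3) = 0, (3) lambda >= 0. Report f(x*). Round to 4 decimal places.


Step 1: Try lambda = 0 (constraint inactive).
Stationarity: 2*2*x - 7 = 0
x* = 7/(2*2) = 1.75
Check constraint: 1*1.75 = 1.75 >= -3 -- satisfied.
Step 2: Compute optimal value.
f(x*) = 2*1.75^2 - 7*1.75 = -6.125


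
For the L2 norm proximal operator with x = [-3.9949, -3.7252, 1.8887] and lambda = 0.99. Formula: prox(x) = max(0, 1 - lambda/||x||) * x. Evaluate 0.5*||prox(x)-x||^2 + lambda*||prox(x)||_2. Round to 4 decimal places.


Step 1: Compute ||x||.
||x|| = 5.7796
Step 2: Compute scaling factor.
scale = max(0, 1 - 0.99/5.7796) = 0.8287
Step 3: prox(x) = [-3.3106, -3.0871, 1.5652]
||prox(x)|| = 4.7896
Step 4: Proximal objective.
0.5*||prox-x||^2 = 0.4901
lambda*||prox|| = 4.7417
Total = 5.2317


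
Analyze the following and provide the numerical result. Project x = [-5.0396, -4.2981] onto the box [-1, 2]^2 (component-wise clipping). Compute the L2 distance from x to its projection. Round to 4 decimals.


Project each component onto [-1, 2].
clip(-5.0396) = -1.0, clip(-4.2981) = -1.0
Projection = [-1.0, -1.0]
Squared diffs: [16.3184, 10.8775]
Distance = sqrt(27.1959) = 5.215


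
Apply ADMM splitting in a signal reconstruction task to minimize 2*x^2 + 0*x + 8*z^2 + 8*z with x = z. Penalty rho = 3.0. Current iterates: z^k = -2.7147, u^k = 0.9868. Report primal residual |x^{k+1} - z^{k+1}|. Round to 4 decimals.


ADMM iteration with rho = 3.0, z^k = -2.7147, u^k = 0.9868
Step 1: x-update.
Minimize 2*x^2 + 0*x + (3.0/2)*(x + 2.7147 + 0.9868)^2
FOC: (2*2 + 3.0)*x = 0 + 3.0*(-2.7147 - 0.9868)
x^{k+1} = -1.5864
Step 2: z-update.
Minimize 8*z^2 + 8*z + (3.0/2)*(-1.5864 - z + 0.9868)^2
FOC: (2*8 + 3.0)*z = -8 + 3.0*(-1.5864 + 0.9868)
z^{k+1} = -0.5157
Step 3: u-update.
u^{k+1} = 0.9868 - 1.5864 + 0.5157 = -0.0838
Step 4: Primal residual = |-1.5864 + 0.5157| = 1.0706


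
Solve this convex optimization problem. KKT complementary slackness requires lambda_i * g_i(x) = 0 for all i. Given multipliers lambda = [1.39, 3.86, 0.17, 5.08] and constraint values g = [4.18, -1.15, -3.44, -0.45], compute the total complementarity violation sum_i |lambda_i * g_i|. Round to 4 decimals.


KKT complementary slackness check:
lambda_1 * g_1 = 1.39 * 4.18 = 5.8102
lambda_2 * g_2 = 3.86 * -1.15 = -4.439
lambda_3 * g_3 = 0.17 * -3.44 = -0.5848
lambda_4 * g_4 = 5.08 * -0.45 = -2.286
Total violation = 5.8102 + 4.439 + 0.5848 + 2.286 = 13.12


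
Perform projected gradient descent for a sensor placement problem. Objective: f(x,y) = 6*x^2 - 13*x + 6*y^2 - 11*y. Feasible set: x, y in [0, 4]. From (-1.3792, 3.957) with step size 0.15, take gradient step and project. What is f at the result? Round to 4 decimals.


Step 1: Compute gradient at (-1.3792, 3.957).
grad_x = 2*6*-1.3792 - 13 = -29.5504
grad_y = 2*6*3.957 - 11 = 36.484
Step 2: Gradient step.
x_raw = -1.3792 - 0.15*-29.5504 = 3.0534
y_raw = 3.957 - 0.15*36.484 = -1.5156
Step 3: Project onto [0, 4].
x_proj = clip(3.0534) = 3.0534
y_proj = clip(-1.5156) = 0.0
Step 4: Evaluate f.
f(3.0534, 0.0) = 16.2444


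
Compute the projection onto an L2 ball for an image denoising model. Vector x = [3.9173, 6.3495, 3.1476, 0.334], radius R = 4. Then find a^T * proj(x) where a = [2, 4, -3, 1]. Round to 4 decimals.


Step 1: Compute ||x|| (intermediates to 6 decimals).
||x|| = sqrt(3.9173^2 + 6.3495^2 + 3.1476^2 + 0.334^2) = 8.10434
Step 2: Project.
Since ||x|| > R, scale = R/||x|| = 4/8.10434 = 0.493563, proj(x) = scale * x
proj(x) = [1.933434, 3.133878, 1.553539, 0.16485]
Step 3: Dot product.
a^T * proj(x) = 2*1.933434 + 4*3.133878 - 3*1.553539 + 1*0.16485 = 11.9066


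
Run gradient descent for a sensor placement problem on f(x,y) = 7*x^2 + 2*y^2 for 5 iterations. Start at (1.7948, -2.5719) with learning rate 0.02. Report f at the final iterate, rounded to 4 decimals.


Gradient descent on f(x,y) = 7*x^2 + 2*y^2.
Starting point: (1.7948, -2.5719), alpha = 0.02
Step 1: grad_x = 2*7*1.7948 = 25.1272, grad_y = 2*2*-2.5719 = -10.2876
  x_1 = 1.7948 - 0.02*25.1272 = 1.2923
  y_1 = -2.5719 - 0.02*-10.2876 = -2.3661
Step 2: grad_x = 2*7*1.2923 = 18.0916, grad_y = 2*2*-2.3661 = -9.4646
  x_2 = 1.2923 - 0.02*18.0916 = 0.9304
  y_2 = -2.3661 - 0.02*-9.4646 = -2.1769
Step 3: grad_x = 2*7*0.9304 = 13.0259, grad_y = 2*2*-2.1769 = -8.7074
  x_3 = 0.9304 - 0.02*13.0259 = 0.6699
  y_3 = -2.1769 - 0.02*-8.7074 = -2.0027
Step 4: grad_x = 2*7*0.6699 = 9.3787, grad_y = 2*2*-2.0027 = -8.0108
  x_4 = 0.6699 - 0.02*9.3787 = 0.4823
  y_4 = -2.0027 - 0.02*-8.0108 = -1.8425
Step 5: grad_x = 2*7*0.4823 = 6.7526, grad_y = 2*2*-1.8425 = -7.37
  x_5 = 0.4823 - 0.02*6.7526 = 0.3473
  y_5 = -1.8425 - 0.02*-7.37 = -1.6951
f(0.3473, -1.6951) = 7*0.3473^2 + 2*(-1.6951)^2 = 6.5909


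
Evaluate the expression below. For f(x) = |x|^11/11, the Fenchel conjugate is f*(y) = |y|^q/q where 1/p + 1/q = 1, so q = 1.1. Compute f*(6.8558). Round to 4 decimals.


The conjugate exponent q satisfies 1/p + 1/q = 1.
p = 11, so q = 11/(11 - 1) = 1.1
|y|^q = 6.8558^1.1 = 8.3112
f*(6.8558) = 8.3112 / 1.1 = 7.5556


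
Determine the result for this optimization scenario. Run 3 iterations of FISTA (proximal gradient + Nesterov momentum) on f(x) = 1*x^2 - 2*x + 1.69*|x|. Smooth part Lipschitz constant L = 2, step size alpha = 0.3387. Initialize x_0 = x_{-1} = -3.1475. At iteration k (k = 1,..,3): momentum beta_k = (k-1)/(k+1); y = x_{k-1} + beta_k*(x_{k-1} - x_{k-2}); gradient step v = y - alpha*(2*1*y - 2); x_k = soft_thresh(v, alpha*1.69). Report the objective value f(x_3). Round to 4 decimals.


FISTA on f(x) = 1*x^2 - 2*x + 1.69*|x|
L = 2, alpha = 0.3387
Iteration 1: beta = 0.0, y = -3.1475 + 0.0*(-3.1475 + 3.1475) = -3.1475
  grad(y) = -8.295, v = y - alpha*grad = -0.338
  prox(v) = soft_thresh(-0.338, 0.5724) = 0.0
Iteration 2: beta = 0.3333, y = 0.0 + 0.3333*(0.0 + 3.1475) = 1.0492
  grad(y) = 0.0983, v = y - alpha*grad = 1.0159
  prox(v) = soft_thresh(1.0159, 0.5724) = 0.4435
Iteration 3: beta = 0.5, y = 0.4435 + 0.5*(0.4435 - 0.0) = 0.6652
  grad(y) = -0.6696, v = y - alpha*grad = 0.892
  prox(v) = soft_thresh(0.892, 0.5724) = 0.3196
f(x_3) = 1*0.3196^2 - 2*0.3196 + 1.69*|0.3196| = 0.0031


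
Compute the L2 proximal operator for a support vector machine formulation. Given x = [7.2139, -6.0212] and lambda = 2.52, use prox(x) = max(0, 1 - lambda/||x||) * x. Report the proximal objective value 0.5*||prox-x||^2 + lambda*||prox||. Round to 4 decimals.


Step 1: Compute ||x||.
||x|| = 9.3966
Step 2: Compute scaling factor.
scale = max(0, 1 - 2.52/9.3966) = 0.7318
Step 3: prox(x) = [5.2793, -4.4064]
||prox(x)|| = 6.8766
Step 4: Proximal objective.
0.5*||prox-x||^2 = 3.1752
lambda*||prox|| = 17.329
Total = 20.5041


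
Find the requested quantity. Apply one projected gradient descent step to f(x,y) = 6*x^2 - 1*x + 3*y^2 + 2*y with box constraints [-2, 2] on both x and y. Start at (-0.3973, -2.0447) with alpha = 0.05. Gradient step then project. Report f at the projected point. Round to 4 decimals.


Step 1: Compute gradient at (-0.3973, -2.0447).
grad_x = 2*6*-0.3973 - 1 = -5.7676
grad_y = 2*3*-2.0447 + 2 = -10.2682
Step 2: Gradient step.
x_raw = -0.3973 - 0.05*-5.7676 = -0.1089
y_raw = -2.0447 - 0.05*-10.2682 = -1.5313
Step 3: Project onto [-2, 2].
x_proj = clip(-0.1089) = -0.1089
y_proj = clip(-1.5313) = -1.5313
Step 4: Evaluate f.
f(-0.1089, -1.5313) = 4.1521


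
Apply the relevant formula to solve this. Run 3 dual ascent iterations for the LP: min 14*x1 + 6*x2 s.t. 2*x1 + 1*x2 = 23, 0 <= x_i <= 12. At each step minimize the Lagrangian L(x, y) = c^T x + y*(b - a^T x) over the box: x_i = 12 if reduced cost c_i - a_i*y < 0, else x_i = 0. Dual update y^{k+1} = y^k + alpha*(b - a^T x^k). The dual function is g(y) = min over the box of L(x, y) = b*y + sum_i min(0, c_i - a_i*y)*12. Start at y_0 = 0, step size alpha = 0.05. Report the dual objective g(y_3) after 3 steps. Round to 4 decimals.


Dual ascent for LP: min 14*x1 + 6*x2, 2*x1 + 1*x2 = 23, 0 <= x_i <= 12
Step 1: y^k = 0.0, reduced costs: (14.0, 6.0)
  x^k = (0.0, 0.0), subgradient = b - a^T x = 23.0
  y^{k+1} = 0.0 + 0.05*23.0 = 1.15
Step 2: y^k = 1.15, reduced costs: (11.7, 4.85)
  x^k = (0.0, 0.0), subgradient = b - a^T x = 23.0
  y^{k+1} = 1.15 + 0.05*23.0 = 2.3
Step 3: y^k = 2.3, reduced costs: (9.4, 3.7)
  x^k = (0.0, 0.0), subgradient = b - a^T x = 23.0
  y^{k+1} = 2.3 + 0.05*23.0 = 3.45
Dual objective at y_3 = 3.45: reduced costs (7.1, 2.55), box minimizer x = (0.0, 0.0)
g(y_3) = b*y + (c1 - a1*y)*x1 + (c2 - a2*y)*x2 = 23*3.45 + 7.1*0.0 + 2.55*0.0 = 79.35 + 0.0 + 0.0 = 79.35


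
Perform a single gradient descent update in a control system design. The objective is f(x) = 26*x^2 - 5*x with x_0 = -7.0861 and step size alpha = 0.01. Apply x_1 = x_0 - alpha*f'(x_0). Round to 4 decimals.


We compute the gradient at x_0 and apply the update.
f'(x) = 52*x - 5
f'(-7.0861) = 52*-7.0861 - 5 = -373.4772
x_1 = -7.0861 - 0.01*-373.4772 = -3.3513


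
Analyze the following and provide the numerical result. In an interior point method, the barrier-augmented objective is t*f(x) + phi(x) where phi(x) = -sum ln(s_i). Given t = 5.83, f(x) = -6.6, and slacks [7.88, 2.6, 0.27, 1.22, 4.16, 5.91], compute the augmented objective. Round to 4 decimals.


Step 1: Compute log-barrier.
ln values: [2.0643, 0.9555, -1.3093, 0.1989, 1.4255, 1.7766]
phi = -(2.0643 + 0.9555 - 1.3093 + 0.1989 + 1.4255 + 1.7766) = -5.1115
Step 2: Compute augmented objective.
t*f(x) = 5.83*-6.6 = -38.478
Total = -38.478 - 5.1115 = -43.5895


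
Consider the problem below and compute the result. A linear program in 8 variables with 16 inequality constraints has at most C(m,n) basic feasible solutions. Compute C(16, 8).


Each vertex corresponds to some choice of n active constraints out of m, so the number of vertices is at most C(m, n) = m! / (n!(m-n)!).
m = 16, n = 8
Numerator: 16 * 15 * 14 * 13 * 12 * 11 * 10 * 9
Denominator: 8! = 40320
C(16, 8) = 12870


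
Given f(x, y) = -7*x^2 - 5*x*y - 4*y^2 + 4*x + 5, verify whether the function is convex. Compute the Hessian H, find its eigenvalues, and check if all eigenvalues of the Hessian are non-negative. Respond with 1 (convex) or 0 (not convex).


The Hessian of f(x,y) = -7*x^2 - 5*x*y - 4*y^2 + 4*x + 5 is:
H = [[-14, -5], [-5, -8]]
Trace = -14 - 8 = -22
Determinant = -14*-8 - (-5)^2 = 87
Discriminant = (-22)^2 - 4*87 = 136.0
Eigenvalues: lambda_1 = -16.831, lambda_2 = -5.169
The function is not convex.

0


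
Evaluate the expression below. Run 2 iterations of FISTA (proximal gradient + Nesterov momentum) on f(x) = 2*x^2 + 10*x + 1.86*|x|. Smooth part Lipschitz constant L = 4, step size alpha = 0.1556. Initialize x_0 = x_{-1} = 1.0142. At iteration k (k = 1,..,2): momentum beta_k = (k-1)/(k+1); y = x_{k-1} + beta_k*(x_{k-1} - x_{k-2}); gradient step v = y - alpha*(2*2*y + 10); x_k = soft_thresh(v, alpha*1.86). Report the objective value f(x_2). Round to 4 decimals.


FISTA on f(x) = 2*x^2 + 10*x + 1.86*|x|
L = 4, alpha = 0.1556
Iteration 1: beta = 0.0, y = 1.0142 + 0.0*(1.0142 - 1.0142) = 1.0142
  grad(y) = 14.0568, v = y - alpha*grad = -1.173
  prox(v) = soft_thresh(-1.173, 0.2894) = -0.8836
Iteration 2: beta = 0.3333, y = -0.8836 + 0.3333*(-0.8836 - 1.0142) = -1.5162
  grad(y) = 3.9351, v = y - alpha*grad = -2.1285
  prox(v) = soft_thresh(-2.1285, 0.2894) = -1.8391
f(x_2) = 2*(-1.8391)^2 + 10*(-1.8391) + 1.86*|-1.8391| = -8.2057
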